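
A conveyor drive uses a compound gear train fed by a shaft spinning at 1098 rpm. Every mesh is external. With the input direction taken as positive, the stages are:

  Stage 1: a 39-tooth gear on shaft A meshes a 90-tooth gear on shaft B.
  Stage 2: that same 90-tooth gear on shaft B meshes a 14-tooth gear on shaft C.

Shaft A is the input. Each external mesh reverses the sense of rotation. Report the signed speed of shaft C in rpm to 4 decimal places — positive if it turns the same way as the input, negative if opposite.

+3058.7143 rpm (same as input, |ω| = 3058.7143 rpm)

Stage 1 [39T→90T]: ω = 1098.0000×39/90 = 475.8000 rpm, dir flips to −; running = −475.8000
Stage 2 [90T→14T]: ω = 475.8000×90/14 = 3058.7143 rpm, dir flips to +; running = +3058.7143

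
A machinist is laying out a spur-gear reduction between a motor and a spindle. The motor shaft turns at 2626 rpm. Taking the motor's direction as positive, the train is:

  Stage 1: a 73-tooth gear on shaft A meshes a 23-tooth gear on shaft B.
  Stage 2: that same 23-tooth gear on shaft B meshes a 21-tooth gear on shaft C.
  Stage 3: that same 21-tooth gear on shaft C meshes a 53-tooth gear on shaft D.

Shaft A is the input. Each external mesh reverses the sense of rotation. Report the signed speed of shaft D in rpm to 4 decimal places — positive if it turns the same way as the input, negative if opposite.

-3616.9434 rpm (opposite to input, |ω| = 3616.9434 rpm)

Stage 1 [73T→23T]: ω = 2626.0000×73/23 = 8334.6957 rpm, dir flips to −; running = −8334.6957
Stage 2 [23T→21T]: ω = 8334.6957×23/21 = 9128.4762 rpm, dir flips to +; running = +9128.4762
Stage 3 [21T→53T]: ω = 9128.4762×21/53 = 3616.9434 rpm, dir flips to −; running = −3616.9434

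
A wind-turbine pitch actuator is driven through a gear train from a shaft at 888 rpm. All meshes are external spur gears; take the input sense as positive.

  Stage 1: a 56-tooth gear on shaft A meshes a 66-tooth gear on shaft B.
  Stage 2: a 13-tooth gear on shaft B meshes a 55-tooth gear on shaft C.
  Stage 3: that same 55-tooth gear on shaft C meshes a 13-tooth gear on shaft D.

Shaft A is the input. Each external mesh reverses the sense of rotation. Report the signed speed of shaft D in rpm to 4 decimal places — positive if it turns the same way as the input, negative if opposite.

-753.4545 rpm (opposite to input, |ω| = 753.4545 rpm)

Stage 1 [56T→66T]: ω = 888.0000×56/66 = 753.4545 rpm, dir flips to −; running = −753.4545
Stage 2 [13T→55T]: ω = 753.4545×13/55 = 178.0893 rpm, dir flips to +; running = +178.0893
Stage 3 [55T→13T]: ω = 178.0893×55/13 = 753.4545 rpm, dir flips to −; running = −753.4545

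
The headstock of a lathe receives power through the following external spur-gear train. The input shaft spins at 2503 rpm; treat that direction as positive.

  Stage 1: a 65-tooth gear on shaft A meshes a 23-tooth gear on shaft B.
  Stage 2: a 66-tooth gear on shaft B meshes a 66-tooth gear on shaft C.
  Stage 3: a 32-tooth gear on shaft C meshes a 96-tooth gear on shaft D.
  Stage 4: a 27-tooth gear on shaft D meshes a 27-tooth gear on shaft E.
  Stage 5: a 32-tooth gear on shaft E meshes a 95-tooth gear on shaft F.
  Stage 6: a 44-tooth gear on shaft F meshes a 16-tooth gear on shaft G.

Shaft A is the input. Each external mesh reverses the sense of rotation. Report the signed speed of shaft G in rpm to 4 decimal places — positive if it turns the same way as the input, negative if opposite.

+2184.1587 rpm (same as input, |ω| = 2184.1587 rpm)

Stage 1 [65T→23T]: ω = 2503.0000×65/23 = 7073.6957 rpm, dir flips to −; running = −7073.6957
Stage 2 [66T→66T]: ω = 7073.6957×66/66 = 7073.6957 rpm, dir flips to +; running = +7073.6957
Stage 3 [32T→96T]: ω = 7073.6957×32/96 = 2357.8986 rpm, dir flips to −; running = −2357.8986
Stage 4 [27T→27T]: ω = 2357.8986×27/27 = 2357.8986 rpm, dir flips to +; running = +2357.8986
Stage 5 [32T→95T]: ω = 2357.8986×32/95 = 794.2395 rpm, dir flips to −; running = −794.2395
Stage 6 [44T→16T]: ω = 794.2395×44/16 = 2184.1587 rpm, dir flips to +; running = +2184.1587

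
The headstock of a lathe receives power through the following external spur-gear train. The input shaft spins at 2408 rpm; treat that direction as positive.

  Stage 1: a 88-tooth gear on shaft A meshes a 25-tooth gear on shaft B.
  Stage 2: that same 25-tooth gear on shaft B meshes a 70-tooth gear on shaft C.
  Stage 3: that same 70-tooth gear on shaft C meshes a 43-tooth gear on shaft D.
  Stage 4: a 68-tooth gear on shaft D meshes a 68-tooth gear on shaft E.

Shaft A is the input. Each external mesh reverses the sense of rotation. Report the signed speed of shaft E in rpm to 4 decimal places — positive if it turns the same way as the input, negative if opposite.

+4928.0000 rpm (same as input, |ω| = 4928.0000 rpm)

Stage 1 [88T→25T]: ω = 2408.0000×88/25 = 8476.1600 rpm, dir flips to −; running = −8476.1600
Stage 2 [25T→70T]: ω = 8476.1600×25/70 = 3027.2000 rpm, dir flips to +; running = +3027.2000
Stage 3 [70T→43T]: ω = 3027.2000×70/43 = 4928.0000 rpm, dir flips to −; running = −4928.0000
Stage 4 [68T→68T]: ω = 4928.0000×68/68 = 4928.0000 rpm, dir flips to +; running = +4928.0000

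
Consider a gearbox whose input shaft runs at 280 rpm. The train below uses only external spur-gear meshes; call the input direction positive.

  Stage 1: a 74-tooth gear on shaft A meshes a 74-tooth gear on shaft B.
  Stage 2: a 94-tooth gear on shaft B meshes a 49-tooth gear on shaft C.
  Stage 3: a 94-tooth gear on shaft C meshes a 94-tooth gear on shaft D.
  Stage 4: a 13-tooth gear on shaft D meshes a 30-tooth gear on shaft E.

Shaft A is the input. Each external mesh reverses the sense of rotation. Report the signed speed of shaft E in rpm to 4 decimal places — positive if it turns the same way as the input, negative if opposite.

Stage 1 [74T→74T]: ω = 280.0000×74/74 = 280.0000 rpm, dir flips to −; running = −280.0000
Stage 2 [94T→49T]: ω = 280.0000×94/49 = 537.1429 rpm, dir flips to +; running = +537.1429
Stage 3 [94T→94T]: ω = 537.1429×94/94 = 537.1429 rpm, dir flips to −; running = −537.1429
Stage 4 [13T→30T]: ω = 537.1429×13/30 = 232.7619 rpm, dir flips to +; running = +232.7619

+232.7619 rpm (same as input, |ω| = 232.7619 rpm)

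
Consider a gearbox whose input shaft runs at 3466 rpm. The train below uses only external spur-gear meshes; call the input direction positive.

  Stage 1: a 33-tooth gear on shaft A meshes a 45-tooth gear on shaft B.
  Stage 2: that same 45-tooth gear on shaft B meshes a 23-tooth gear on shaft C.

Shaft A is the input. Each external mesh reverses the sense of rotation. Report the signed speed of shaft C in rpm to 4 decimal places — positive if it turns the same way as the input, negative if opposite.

+4972.9565 rpm (same as input, |ω| = 4972.9565 rpm)

Stage 1 [33T→45T]: ω = 3466.0000×33/45 = 2541.7333 rpm, dir flips to −; running = −2541.7333
Stage 2 [45T→23T]: ω = 2541.7333×45/23 = 4972.9565 rpm, dir flips to +; running = +4972.9565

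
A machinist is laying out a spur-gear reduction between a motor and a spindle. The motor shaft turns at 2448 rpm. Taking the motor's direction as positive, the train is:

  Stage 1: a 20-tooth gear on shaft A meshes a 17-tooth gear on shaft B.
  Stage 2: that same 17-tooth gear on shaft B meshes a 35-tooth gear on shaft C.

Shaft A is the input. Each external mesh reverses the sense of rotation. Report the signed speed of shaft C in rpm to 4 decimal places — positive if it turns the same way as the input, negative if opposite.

Stage 1 [20T→17T]: ω = 2448.0000×20/17 = 2880.0000 rpm, dir flips to −; running = −2880.0000
Stage 2 [17T→35T]: ω = 2880.0000×17/35 = 1398.8571 rpm, dir flips to +; running = +1398.8571

+1398.8571 rpm (same as input, |ω| = 1398.8571 rpm)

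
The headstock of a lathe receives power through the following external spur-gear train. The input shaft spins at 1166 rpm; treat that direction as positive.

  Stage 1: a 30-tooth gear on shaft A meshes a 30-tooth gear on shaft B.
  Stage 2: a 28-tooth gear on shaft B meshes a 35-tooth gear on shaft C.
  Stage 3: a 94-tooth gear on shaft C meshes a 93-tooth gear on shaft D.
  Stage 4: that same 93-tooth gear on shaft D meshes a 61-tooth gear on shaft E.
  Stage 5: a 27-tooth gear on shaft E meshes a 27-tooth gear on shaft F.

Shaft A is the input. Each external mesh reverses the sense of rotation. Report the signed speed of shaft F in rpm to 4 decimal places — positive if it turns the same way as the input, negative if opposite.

-1437.4295 rpm (opposite to input, |ω| = 1437.4295 rpm)

Stage 1 [30T→30T]: ω = 1166.0000×30/30 = 1166.0000 rpm, dir flips to −; running = −1166.0000
Stage 2 [28T→35T]: ω = 1166.0000×28/35 = 932.8000 rpm, dir flips to +; running = +932.8000
Stage 3 [94T→93T]: ω = 932.8000×94/93 = 942.8301 rpm, dir flips to −; running = −942.8301
Stage 4 [93T→61T]: ω = 942.8301×93/61 = 1437.4295 rpm, dir flips to +; running = +1437.4295
Stage 5 [27T→27T]: ω = 1437.4295×27/27 = 1437.4295 rpm, dir flips to −; running = −1437.4295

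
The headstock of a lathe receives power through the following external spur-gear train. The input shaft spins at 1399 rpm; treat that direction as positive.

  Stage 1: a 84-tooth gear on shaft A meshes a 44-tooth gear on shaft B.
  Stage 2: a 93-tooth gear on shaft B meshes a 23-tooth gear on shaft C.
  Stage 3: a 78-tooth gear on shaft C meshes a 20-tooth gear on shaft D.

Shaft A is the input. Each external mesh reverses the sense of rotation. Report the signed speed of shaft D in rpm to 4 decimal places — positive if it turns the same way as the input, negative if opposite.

Stage 1 [84T→44T]: ω = 1399.0000×84/44 = 2670.8182 rpm, dir flips to −; running = −2670.8182
Stage 2 [93T→23T]: ω = 2670.8182×93/23 = 10799.3953 rpm, dir flips to +; running = +10799.3953
Stage 3 [78T→20T]: ω = 10799.3953×78/20 = 42117.6415 rpm, dir flips to −; running = −42117.6415

-42117.6415 rpm (opposite to input, |ω| = 42117.6415 rpm)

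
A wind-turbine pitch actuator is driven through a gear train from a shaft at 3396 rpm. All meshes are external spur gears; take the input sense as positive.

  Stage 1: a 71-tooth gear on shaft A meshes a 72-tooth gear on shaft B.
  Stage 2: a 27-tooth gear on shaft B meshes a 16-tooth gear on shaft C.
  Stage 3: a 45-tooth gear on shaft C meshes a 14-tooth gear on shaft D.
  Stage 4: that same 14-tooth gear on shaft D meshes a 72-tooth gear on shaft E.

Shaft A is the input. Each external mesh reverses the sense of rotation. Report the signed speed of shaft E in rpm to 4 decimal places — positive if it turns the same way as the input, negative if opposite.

+3531.9727 rpm (same as input, |ω| = 3531.9727 rpm)

Stage 1 [71T→72T]: ω = 3396.0000×71/72 = 3348.8333 rpm, dir flips to −; running = −3348.8333
Stage 2 [27T→16T]: ω = 3348.8333×27/16 = 5651.1562 rpm, dir flips to +; running = +5651.1562
Stage 3 [45T→14T]: ω = 5651.1562×45/14 = 18164.4308 rpm, dir flips to −; running = −18164.4308
Stage 4 [14T→72T]: ω = 18164.4308×14/72 = 3531.9727 rpm, dir flips to +; running = +3531.9727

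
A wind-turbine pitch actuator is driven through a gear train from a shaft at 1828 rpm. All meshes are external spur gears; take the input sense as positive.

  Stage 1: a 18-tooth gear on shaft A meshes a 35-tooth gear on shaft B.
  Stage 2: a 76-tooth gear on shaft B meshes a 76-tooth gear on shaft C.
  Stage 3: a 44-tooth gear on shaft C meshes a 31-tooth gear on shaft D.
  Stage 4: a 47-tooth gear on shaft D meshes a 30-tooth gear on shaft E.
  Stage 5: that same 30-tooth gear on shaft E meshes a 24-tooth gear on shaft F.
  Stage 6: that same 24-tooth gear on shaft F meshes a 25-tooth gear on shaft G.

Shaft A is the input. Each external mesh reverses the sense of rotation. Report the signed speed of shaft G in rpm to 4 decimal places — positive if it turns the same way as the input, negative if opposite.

+2508.5888 rpm (same as input, |ω| = 2508.5888 rpm)

Stage 1 [18T→35T]: ω = 1828.0000×18/35 = 940.1143 rpm, dir flips to −; running = −940.1143
Stage 2 [76T→76T]: ω = 940.1143×76/76 = 940.1143 rpm, dir flips to +; running = +940.1143
Stage 3 [44T→31T]: ω = 940.1143×44/31 = 1334.3558 rpm, dir flips to −; running = −1334.3558
Stage 4 [47T→30T]: ω = 1334.3558×47/30 = 2090.4907 rpm, dir flips to +; running = +2090.4907
Stage 5 [30T→24T]: ω = 2090.4907×30/24 = 2613.1134 rpm, dir flips to −; running = −2613.1134
Stage 6 [24T→25T]: ω = 2613.1134×24/25 = 2508.5888 rpm, dir flips to +; running = +2508.5888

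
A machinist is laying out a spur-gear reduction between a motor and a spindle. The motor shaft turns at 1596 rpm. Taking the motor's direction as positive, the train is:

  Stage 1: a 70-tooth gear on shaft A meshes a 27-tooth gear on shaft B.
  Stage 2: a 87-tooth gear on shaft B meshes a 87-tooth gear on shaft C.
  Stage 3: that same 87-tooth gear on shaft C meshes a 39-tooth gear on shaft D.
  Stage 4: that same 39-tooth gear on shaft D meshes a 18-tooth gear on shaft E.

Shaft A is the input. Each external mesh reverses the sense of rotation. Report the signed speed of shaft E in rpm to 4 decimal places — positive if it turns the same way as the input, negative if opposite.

+19999.2593 rpm (same as input, |ω| = 19999.2593 rpm)

Stage 1 [70T→27T]: ω = 1596.0000×70/27 = 4137.7778 rpm, dir flips to −; running = −4137.7778
Stage 2 [87T→87T]: ω = 4137.7778×87/87 = 4137.7778 rpm, dir flips to +; running = +4137.7778
Stage 3 [87T→39T]: ω = 4137.7778×87/39 = 9230.4274 rpm, dir flips to −; running = −9230.4274
Stage 4 [39T→18T]: ω = 9230.4274×39/18 = 19999.2593 rpm, dir flips to +; running = +19999.2593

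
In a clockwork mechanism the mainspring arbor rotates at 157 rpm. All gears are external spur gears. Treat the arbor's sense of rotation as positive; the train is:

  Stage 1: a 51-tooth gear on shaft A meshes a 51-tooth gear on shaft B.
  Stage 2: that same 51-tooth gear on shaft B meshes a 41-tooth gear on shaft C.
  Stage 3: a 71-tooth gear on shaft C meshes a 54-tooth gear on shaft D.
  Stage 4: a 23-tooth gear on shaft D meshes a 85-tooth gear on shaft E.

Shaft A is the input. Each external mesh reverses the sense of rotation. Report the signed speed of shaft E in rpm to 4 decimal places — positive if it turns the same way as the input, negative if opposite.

+69.4799 rpm (same as input, |ω| = 69.4799 rpm)

Stage 1 [51T→51T]: ω = 157.0000×51/51 = 157.0000 rpm, dir flips to −; running = −157.0000
Stage 2 [51T→41T]: ω = 157.0000×51/41 = 195.2927 rpm, dir flips to +; running = +195.2927
Stage 3 [71T→54T]: ω = 195.2927×71/54 = 256.7737 rpm, dir flips to −; running = −256.7737
Stage 4 [23T→85T]: ω = 256.7737×23/85 = 69.4799 rpm, dir flips to +; running = +69.4799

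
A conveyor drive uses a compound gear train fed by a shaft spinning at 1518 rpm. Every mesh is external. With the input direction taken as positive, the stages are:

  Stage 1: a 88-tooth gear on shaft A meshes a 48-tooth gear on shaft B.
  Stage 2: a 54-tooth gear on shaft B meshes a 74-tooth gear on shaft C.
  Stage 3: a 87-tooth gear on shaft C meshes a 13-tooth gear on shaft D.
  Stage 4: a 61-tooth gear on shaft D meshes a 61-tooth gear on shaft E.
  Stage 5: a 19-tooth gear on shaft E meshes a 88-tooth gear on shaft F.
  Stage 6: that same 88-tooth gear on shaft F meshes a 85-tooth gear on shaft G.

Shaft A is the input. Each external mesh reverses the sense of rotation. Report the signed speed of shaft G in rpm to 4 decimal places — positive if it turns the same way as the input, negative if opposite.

Stage 1 [88T→48T]: ω = 1518.0000×88/48 = 2783.0000 rpm, dir flips to −; running = −2783.0000
Stage 2 [54T→74T]: ω = 2783.0000×54/74 = 2030.8378 rpm, dir flips to +; running = +2030.8378
Stage 3 [87T→13T]: ω = 2030.8378×87/13 = 13590.9917 rpm, dir flips to −; running = −13590.9917
Stage 4 [61T→61T]: ω = 13590.9917×61/61 = 13590.9917 rpm, dir flips to +; running = +13590.9917
Stage 5 [19T→88T]: ω = 13590.9917×19/88 = 2934.4187 rpm, dir flips to −; running = −2934.4187
Stage 6 [88T→85T]: ω = 2934.4187×88/85 = 3037.9864 rpm, dir flips to +; running = +3037.9864

+3037.9864 rpm (same as input, |ω| = 3037.9864 rpm)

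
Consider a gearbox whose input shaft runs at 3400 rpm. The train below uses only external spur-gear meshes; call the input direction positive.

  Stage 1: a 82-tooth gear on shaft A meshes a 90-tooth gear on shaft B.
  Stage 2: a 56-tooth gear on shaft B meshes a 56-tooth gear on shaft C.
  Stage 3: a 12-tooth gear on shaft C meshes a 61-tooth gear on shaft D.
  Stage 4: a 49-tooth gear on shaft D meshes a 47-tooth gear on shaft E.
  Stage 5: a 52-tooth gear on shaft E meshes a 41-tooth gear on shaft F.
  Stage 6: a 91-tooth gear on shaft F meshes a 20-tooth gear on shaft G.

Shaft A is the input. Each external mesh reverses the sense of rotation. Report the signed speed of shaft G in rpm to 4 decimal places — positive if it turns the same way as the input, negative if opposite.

Stage 1 [82T→90T]: ω = 3400.0000×82/90 = 3097.7778 rpm, dir flips to −; running = −3097.7778
Stage 2 [56T→56T]: ω = 3097.7778×56/56 = 3097.7778 rpm, dir flips to +; running = +3097.7778
Stage 3 [12T→61T]: ω = 3097.7778×12/61 = 609.3989 rpm, dir flips to −; running = −609.3989
Stage 4 [49T→47T]: ω = 609.3989×49/47 = 635.3308 rpm, dir flips to +; running = +635.3308
Stage 5 [52T→41T]: ω = 635.3308×52/41 = 805.7854 rpm, dir flips to −; running = −805.7854
Stage 6 [91T→20T]: ω = 805.7854×91/20 = 3666.3235 rpm, dir flips to +; running = +3666.3235

+3666.3235 rpm (same as input, |ω| = 3666.3235 rpm)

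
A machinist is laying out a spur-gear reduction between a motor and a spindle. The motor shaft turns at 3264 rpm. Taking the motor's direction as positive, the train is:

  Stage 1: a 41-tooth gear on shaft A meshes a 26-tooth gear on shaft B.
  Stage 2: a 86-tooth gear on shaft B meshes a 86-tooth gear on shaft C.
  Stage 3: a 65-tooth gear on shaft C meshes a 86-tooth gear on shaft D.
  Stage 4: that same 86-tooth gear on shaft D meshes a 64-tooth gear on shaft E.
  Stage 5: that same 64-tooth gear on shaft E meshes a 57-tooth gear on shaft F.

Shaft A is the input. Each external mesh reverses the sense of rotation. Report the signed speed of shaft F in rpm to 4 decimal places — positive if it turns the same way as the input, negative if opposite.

Stage 1 [41T→26T]: ω = 3264.0000×41/26 = 5147.0769 rpm, dir flips to −; running = −5147.0769
Stage 2 [86T→86T]: ω = 5147.0769×86/86 = 5147.0769 rpm, dir flips to +; running = +5147.0769
Stage 3 [65T→86T]: ω = 5147.0769×65/86 = 3890.2326 rpm, dir flips to −; running = −3890.2326
Stage 4 [86T→64T]: ω = 3890.2326×86/64 = 5227.5000 rpm, dir flips to +; running = +5227.5000
Stage 5 [64T→57T]: ω = 5227.5000×64/57 = 5869.4737 rpm, dir flips to −; running = −5869.4737

-5869.4737 rpm (opposite to input, |ω| = 5869.4737 rpm)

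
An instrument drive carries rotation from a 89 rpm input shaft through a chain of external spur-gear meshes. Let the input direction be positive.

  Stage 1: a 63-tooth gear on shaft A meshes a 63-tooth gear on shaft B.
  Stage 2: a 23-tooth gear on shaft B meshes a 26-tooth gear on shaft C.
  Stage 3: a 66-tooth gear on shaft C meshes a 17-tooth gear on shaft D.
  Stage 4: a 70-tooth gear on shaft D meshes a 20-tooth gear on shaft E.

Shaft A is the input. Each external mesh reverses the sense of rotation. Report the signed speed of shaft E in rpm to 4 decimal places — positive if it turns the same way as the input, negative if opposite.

+1069.8122 rpm (same as input, |ω| = 1069.8122 rpm)

Stage 1 [63T→63T]: ω = 89.0000×63/63 = 89.0000 rpm, dir flips to −; running = −89.0000
Stage 2 [23T→26T]: ω = 89.0000×23/26 = 78.7308 rpm, dir flips to +; running = +78.7308
Stage 3 [66T→17T]: ω = 78.7308×66/17 = 305.6606 rpm, dir flips to −; running = −305.6606
Stage 4 [70T→20T]: ω = 305.6606×70/20 = 1069.8122 rpm, dir flips to +; running = +1069.8122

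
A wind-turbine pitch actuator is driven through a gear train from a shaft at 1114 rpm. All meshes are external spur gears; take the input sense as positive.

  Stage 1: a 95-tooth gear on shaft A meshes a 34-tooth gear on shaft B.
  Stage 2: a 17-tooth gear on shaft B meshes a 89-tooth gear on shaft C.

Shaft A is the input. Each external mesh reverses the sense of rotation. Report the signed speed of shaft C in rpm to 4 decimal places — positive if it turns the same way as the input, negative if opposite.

Stage 1 [95T→34T]: ω = 1114.0000×95/34 = 3112.6471 rpm, dir flips to −; running = −3112.6471
Stage 2 [17T→89T]: ω = 3112.6471×17/89 = 594.5506 rpm, dir flips to +; running = +594.5506

+594.5506 rpm (same as input, |ω| = 594.5506 rpm)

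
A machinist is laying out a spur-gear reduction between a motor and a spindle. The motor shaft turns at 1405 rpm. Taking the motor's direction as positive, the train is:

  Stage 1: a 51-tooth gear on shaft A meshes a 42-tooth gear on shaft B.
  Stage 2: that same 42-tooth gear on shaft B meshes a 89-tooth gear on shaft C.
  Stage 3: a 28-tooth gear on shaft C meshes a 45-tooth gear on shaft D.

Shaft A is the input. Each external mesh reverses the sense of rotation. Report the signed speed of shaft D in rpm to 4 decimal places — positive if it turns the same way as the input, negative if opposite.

-500.9588 rpm (opposite to input, |ω| = 500.9588 rpm)

Stage 1 [51T→42T]: ω = 1405.0000×51/42 = 1706.0714 rpm, dir flips to −; running = −1706.0714
Stage 2 [42T→89T]: ω = 1706.0714×42/89 = 805.1124 rpm, dir flips to +; running = +805.1124
Stage 3 [28T→45T]: ω = 805.1124×28/45 = 500.9588 rpm, dir flips to −; running = −500.9588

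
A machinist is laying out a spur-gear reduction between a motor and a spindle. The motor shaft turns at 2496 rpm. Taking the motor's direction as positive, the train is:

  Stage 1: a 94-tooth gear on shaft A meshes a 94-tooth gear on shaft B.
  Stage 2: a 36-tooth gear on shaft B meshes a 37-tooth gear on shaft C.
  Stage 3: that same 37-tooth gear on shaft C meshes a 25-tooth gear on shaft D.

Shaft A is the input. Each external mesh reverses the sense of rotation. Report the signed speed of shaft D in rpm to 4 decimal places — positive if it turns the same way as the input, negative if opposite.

Stage 1 [94T→94T]: ω = 2496.0000×94/94 = 2496.0000 rpm, dir flips to −; running = −2496.0000
Stage 2 [36T→37T]: ω = 2496.0000×36/37 = 2428.5405 rpm, dir flips to +; running = +2428.5405
Stage 3 [37T→25T]: ω = 2428.5405×37/25 = 3594.2400 rpm, dir flips to −; running = −3594.2400

-3594.2400 rpm (opposite to input, |ω| = 3594.2400 rpm)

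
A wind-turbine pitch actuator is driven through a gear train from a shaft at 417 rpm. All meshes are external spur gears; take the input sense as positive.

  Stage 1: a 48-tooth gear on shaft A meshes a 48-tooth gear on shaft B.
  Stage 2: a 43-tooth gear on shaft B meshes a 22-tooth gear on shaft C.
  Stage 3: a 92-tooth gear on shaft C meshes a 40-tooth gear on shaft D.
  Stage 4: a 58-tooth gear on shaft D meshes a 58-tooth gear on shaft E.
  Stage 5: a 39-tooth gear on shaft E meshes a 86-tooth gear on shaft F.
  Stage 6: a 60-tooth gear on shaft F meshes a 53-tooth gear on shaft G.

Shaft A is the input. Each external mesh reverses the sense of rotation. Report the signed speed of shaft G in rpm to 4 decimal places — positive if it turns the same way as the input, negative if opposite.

+962.3902 rpm (same as input, |ω| = 962.3902 rpm)

Stage 1 [48T→48T]: ω = 417.0000×48/48 = 417.0000 rpm, dir flips to −; running = −417.0000
Stage 2 [43T→22T]: ω = 417.0000×43/22 = 815.0455 rpm, dir flips to +; running = +815.0455
Stage 3 [92T→40T]: ω = 815.0455×92/40 = 1874.6045 rpm, dir flips to −; running = −1874.6045
Stage 4 [58T→58T]: ω = 1874.6045×58/58 = 1874.6045 rpm, dir flips to +; running = +1874.6045
Stage 5 [39T→86T]: ω = 1874.6045×39/86 = 850.1114 rpm, dir flips to −; running = −850.1114
Stage 6 [60T→53T]: ω = 850.1114×60/53 = 962.3902 rpm, dir flips to +; running = +962.3902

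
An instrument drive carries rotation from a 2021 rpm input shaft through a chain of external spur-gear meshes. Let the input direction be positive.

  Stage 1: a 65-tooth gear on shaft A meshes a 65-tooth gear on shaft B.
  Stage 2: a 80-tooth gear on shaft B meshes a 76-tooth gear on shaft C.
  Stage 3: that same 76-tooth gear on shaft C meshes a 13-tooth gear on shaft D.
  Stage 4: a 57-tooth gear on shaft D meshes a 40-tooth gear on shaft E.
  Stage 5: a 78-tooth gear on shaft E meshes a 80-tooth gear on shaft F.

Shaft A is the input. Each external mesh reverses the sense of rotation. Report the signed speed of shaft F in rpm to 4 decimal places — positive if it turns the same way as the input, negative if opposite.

-17279.5500 rpm (opposite to input, |ω| = 17279.5500 rpm)

Stage 1 [65T→65T]: ω = 2021.0000×65/65 = 2021.0000 rpm, dir flips to −; running = −2021.0000
Stage 2 [80T→76T]: ω = 2021.0000×80/76 = 2127.3684 rpm, dir flips to +; running = +2127.3684
Stage 3 [76T→13T]: ω = 2127.3684×76/13 = 12436.9231 rpm, dir flips to −; running = −12436.9231
Stage 4 [57T→40T]: ω = 12436.9231×57/40 = 17722.6154 rpm, dir flips to +; running = +17722.6154
Stage 5 [78T→80T]: ω = 17722.6154×78/80 = 17279.5500 rpm, dir flips to −; running = −17279.5500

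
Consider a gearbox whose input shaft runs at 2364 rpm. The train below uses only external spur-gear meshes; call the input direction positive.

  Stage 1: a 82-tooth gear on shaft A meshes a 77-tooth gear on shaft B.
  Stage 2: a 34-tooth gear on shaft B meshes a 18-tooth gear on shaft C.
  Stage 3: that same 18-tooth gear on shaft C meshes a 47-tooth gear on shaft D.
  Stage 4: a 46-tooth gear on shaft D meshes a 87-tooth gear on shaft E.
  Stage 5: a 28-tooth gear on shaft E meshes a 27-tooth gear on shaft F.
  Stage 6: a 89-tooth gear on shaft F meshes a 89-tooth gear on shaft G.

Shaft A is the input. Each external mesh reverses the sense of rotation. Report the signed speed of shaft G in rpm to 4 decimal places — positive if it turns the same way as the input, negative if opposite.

Stage 1 [82T→77T]: ω = 2364.0000×82/77 = 2517.5065 rpm, dir flips to −; running = −2517.5065
Stage 2 [34T→18T]: ω = 2517.5065×34/18 = 4755.2900 rpm, dir flips to +; running = +4755.2900
Stage 3 [18T→47T]: ω = 4755.2900×18/47 = 1821.1749 rpm, dir flips to −; running = −1821.1749
Stage 4 [46T→87T]: ω = 1821.1749×46/87 = 962.9201 rpm, dir flips to +; running = +962.9201
Stage 5 [28T→27T]: ω = 962.9201×28/27 = 998.5838 rpm, dir flips to −; running = −998.5838
Stage 6 [89T→89T]: ω = 998.5838×89/89 = 998.5838 rpm, dir flips to +; running = +998.5838

+998.5838 rpm (same as input, |ω| = 998.5838 rpm)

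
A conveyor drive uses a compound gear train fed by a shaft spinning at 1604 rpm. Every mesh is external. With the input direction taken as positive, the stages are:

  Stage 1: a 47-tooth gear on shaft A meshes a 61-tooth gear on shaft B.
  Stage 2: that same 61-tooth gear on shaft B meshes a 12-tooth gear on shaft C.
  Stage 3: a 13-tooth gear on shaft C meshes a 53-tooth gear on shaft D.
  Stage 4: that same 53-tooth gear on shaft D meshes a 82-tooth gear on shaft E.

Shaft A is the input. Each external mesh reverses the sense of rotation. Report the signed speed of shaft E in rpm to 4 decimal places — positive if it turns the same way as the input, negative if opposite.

+995.9797 rpm (same as input, |ω| = 995.9797 rpm)

Stage 1 [47T→61T]: ω = 1604.0000×47/61 = 1235.8689 rpm, dir flips to −; running = −1235.8689
Stage 2 [61T→12T]: ω = 1235.8689×61/12 = 6282.3333 rpm, dir flips to +; running = +6282.3333
Stage 3 [13T→53T]: ω = 6282.3333×13/53 = 1540.9497 rpm, dir flips to −; running = −1540.9497
Stage 4 [53T→82T]: ω = 1540.9497×53/82 = 995.9797 rpm, dir flips to +; running = +995.9797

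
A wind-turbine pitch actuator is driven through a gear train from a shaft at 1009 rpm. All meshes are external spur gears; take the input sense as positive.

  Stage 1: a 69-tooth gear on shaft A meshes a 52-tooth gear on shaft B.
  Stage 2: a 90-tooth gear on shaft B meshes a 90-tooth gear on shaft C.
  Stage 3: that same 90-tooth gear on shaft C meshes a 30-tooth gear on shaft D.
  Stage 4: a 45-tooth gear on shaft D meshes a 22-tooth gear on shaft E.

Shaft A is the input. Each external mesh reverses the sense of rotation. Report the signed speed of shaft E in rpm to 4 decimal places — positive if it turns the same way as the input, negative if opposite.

Stage 1 [69T→52T]: ω = 1009.0000×69/52 = 1338.8654 rpm, dir flips to −; running = −1338.8654
Stage 2 [90T→90T]: ω = 1338.8654×90/90 = 1338.8654 rpm, dir flips to +; running = +1338.8654
Stage 3 [90T→30T]: ω = 1338.8654×90/30 = 4016.5962 rpm, dir flips to −; running = −4016.5962
Stage 4 [45T→22T]: ω = 4016.5962×45/22 = 8215.7649 rpm, dir flips to +; running = +8215.7649

+8215.7649 rpm (same as input, |ω| = 8215.7649 rpm)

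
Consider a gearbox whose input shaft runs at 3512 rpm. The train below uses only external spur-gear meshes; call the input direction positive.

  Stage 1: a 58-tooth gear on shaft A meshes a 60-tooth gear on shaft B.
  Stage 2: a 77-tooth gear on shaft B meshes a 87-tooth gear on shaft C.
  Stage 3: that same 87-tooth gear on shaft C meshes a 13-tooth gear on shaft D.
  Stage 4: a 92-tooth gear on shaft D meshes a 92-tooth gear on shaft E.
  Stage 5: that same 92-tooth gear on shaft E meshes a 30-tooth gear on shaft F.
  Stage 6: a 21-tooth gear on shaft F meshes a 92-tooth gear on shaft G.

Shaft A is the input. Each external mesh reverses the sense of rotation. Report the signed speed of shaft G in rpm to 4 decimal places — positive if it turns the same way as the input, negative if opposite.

Stage 1 [58T→60T]: ω = 3512.0000×58/60 = 3394.9333 rpm, dir flips to −; running = −3394.9333
Stage 2 [77T→87T]: ω = 3394.9333×77/87 = 3004.7111 rpm, dir flips to +; running = +3004.7111
Stage 3 [87T→13T]: ω = 3004.7111×87/13 = 20108.4513 rpm, dir flips to −; running = −20108.4513
Stage 4 [92T→92T]: ω = 20108.4513×92/92 = 20108.4513 rpm, dir flips to +; running = +20108.4513
Stage 5 [92T→30T]: ω = 20108.4513×92/30 = 61665.9173 rpm, dir flips to −; running = −61665.9173
Stage 6 [21T→92T]: ω = 61665.9173×21/92 = 14075.9159 rpm, dir flips to +; running = +14075.9159

+14075.9159 rpm (same as input, |ω| = 14075.9159 rpm)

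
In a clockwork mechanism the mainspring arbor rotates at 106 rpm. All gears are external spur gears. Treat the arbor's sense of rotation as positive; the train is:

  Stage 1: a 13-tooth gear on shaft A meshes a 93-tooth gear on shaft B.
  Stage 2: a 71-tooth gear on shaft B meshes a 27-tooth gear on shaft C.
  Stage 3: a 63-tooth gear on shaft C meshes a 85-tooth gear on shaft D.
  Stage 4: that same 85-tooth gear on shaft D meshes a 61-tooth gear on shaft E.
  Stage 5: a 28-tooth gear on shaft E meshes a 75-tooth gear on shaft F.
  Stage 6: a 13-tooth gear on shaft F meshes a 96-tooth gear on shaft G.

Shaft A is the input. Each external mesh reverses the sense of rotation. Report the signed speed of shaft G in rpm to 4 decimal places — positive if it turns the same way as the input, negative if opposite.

+2.0344 rpm (same as input, |ω| = 2.0344 rpm)

Stage 1 [13T→93T]: ω = 106.0000×13/93 = 14.8172 rpm, dir flips to −; running = −14.8172
Stage 2 [71T→27T]: ω = 14.8172×71/27 = 38.9638 rpm, dir flips to +; running = +38.9638
Stage 3 [63T→85T]: ω = 38.9638×63/85 = 28.8790 rpm, dir flips to −; running = −28.8790
Stage 4 [85T→61T]: ω = 28.8790×85/61 = 40.2413 rpm, dir flips to +; running = +40.2413
Stage 5 [28T→75T]: ω = 40.2413×28/75 = 15.0234 rpm, dir flips to −; running = −15.0234
Stage 6 [13T→96T]: ω = 15.0234×13/96 = 2.0344 rpm, dir flips to +; running = +2.0344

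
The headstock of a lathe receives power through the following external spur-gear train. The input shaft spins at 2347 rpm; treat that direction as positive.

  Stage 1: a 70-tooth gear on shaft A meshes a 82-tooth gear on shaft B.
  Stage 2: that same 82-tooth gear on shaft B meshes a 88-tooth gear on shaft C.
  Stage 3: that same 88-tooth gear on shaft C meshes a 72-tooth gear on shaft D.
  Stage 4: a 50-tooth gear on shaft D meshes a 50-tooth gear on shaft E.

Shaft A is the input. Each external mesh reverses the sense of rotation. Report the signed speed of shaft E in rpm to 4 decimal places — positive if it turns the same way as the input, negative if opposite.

+2281.8056 rpm (same as input, |ω| = 2281.8056 rpm)

Stage 1 [70T→82T]: ω = 2347.0000×70/82 = 2003.5366 rpm, dir flips to −; running = −2003.5366
Stage 2 [82T→88T]: ω = 2003.5366×82/88 = 1866.9318 rpm, dir flips to +; running = +1866.9318
Stage 3 [88T→72T]: ω = 1866.9318×88/72 = 2281.8056 rpm, dir flips to −; running = −2281.8056
Stage 4 [50T→50T]: ω = 2281.8056×50/50 = 2281.8056 rpm, dir flips to +; running = +2281.8056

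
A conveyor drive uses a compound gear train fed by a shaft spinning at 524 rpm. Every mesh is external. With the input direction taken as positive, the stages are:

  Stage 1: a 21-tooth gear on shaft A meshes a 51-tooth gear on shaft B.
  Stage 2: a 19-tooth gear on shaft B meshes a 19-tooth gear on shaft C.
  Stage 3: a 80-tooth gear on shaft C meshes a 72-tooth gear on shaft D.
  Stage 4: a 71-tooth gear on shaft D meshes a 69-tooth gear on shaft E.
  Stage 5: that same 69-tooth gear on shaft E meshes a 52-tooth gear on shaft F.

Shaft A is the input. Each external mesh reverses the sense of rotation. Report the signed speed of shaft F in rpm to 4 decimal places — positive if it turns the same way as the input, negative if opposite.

Stage 1 [21T→51T]: ω = 524.0000×21/51 = 215.7647 rpm, dir flips to −; running = −215.7647
Stage 2 [19T→19T]: ω = 215.7647×19/19 = 215.7647 rpm, dir flips to +; running = +215.7647
Stage 3 [80T→72T]: ω = 215.7647×80/72 = 239.7386 rpm, dir flips to −; running = −239.7386
Stage 4 [71T→69T]: ω = 239.7386×71/69 = 246.6875 rpm, dir flips to +; running = +246.6875
Stage 5 [69T→52T]: ω = 246.6875×69/52 = 327.3353 rpm, dir flips to −; running = −327.3353

-327.3353 rpm (opposite to input, |ω| = 327.3353 rpm)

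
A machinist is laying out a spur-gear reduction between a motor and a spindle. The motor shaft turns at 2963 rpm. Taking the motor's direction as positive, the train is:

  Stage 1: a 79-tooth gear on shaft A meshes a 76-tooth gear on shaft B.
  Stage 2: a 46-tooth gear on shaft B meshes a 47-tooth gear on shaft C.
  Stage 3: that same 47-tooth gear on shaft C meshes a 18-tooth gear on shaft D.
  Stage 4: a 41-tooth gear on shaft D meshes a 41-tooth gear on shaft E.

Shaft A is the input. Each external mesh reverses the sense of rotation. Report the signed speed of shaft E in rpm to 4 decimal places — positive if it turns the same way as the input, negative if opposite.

+7871.0102 rpm (same as input, |ω| = 7871.0102 rpm)

Stage 1 [79T→76T]: ω = 2963.0000×79/76 = 3079.9605 rpm, dir flips to −; running = −3079.9605
Stage 2 [46T→47T]: ω = 3079.9605×46/47 = 3014.4295 rpm, dir flips to +; running = +3014.4295
Stage 3 [47T→18T]: ω = 3014.4295×47/18 = 7871.0102 rpm, dir flips to −; running = −7871.0102
Stage 4 [41T→41T]: ω = 7871.0102×41/41 = 7871.0102 rpm, dir flips to +; running = +7871.0102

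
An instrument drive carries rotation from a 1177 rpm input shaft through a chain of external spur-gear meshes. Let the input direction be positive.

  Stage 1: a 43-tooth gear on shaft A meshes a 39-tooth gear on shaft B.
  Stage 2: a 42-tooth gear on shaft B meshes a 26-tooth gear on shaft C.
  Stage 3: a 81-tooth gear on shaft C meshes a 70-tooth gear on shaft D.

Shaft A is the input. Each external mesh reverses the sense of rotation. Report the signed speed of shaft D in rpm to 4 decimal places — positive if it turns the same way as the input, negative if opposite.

-2425.7343 rpm (opposite to input, |ω| = 2425.7343 rpm)

Stage 1 [43T→39T]: ω = 1177.0000×43/39 = 1297.7179 rpm, dir flips to −; running = −1297.7179
Stage 2 [42T→26T]: ω = 1297.7179×42/26 = 2096.3136 rpm, dir flips to +; running = +2096.3136
Stage 3 [81T→70T]: ω = 2096.3136×81/70 = 2425.7343 rpm, dir flips to −; running = −2425.7343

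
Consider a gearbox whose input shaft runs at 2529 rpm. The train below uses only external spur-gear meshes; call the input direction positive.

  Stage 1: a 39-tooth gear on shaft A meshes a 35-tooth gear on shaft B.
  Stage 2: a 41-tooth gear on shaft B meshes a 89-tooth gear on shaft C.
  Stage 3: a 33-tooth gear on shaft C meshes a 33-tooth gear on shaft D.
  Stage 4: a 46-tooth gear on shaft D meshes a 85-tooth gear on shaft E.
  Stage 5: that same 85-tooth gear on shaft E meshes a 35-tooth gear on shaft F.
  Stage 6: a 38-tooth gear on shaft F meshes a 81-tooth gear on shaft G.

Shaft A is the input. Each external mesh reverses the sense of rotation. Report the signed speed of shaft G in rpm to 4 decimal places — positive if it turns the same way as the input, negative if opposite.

Stage 1 [39T→35T]: ω = 2529.0000×39/35 = 2818.0286 rpm, dir flips to −; running = −2818.0286
Stage 2 [41T→89T]: ω = 2818.0286×41/89 = 1298.1929 rpm, dir flips to +; running = +1298.1929
Stage 3 [33T→33T]: ω = 1298.1929×33/33 = 1298.1929 rpm, dir flips to −; running = −1298.1929
Stage 4 [46T→85T]: ω = 1298.1929×46/85 = 702.5515 rpm, dir flips to +; running = +702.5515
Stage 5 [85T→35T]: ω = 702.5515×85/35 = 1706.1964 rpm, dir flips to −; running = −1706.1964
Stage 6 [38T→81T]: ω = 1706.1964×38/81 = 800.4378 rpm, dir flips to +; running = +800.4378

+800.4378 rpm (same as input, |ω| = 800.4378 rpm)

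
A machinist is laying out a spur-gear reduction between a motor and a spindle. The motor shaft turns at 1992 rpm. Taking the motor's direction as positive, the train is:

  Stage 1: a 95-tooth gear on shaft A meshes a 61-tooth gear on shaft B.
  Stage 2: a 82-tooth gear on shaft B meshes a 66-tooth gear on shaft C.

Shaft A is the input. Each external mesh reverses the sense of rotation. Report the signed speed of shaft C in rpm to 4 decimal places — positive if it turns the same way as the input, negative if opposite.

+3854.3666 rpm (same as input, |ω| = 3854.3666 rpm)

Stage 1 [95T→61T]: ω = 1992.0000×95/61 = 3102.2951 rpm, dir flips to −; running = −3102.2951
Stage 2 [82T→66T]: ω = 3102.2951×82/66 = 3854.3666 rpm, dir flips to +; running = +3854.3666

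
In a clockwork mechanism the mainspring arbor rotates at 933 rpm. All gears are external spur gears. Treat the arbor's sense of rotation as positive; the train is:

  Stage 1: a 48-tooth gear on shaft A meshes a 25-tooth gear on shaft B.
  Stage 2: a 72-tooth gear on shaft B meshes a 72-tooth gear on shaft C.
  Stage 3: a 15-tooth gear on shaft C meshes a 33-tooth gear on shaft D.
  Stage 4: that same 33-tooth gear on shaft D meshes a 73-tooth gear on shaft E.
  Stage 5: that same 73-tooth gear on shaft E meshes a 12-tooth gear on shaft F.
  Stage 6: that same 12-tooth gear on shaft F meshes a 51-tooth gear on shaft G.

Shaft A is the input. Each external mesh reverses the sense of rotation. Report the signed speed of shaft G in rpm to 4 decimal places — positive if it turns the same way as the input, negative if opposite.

Stage 1 [48T→25T]: ω = 933.0000×48/25 = 1791.3600 rpm, dir flips to −; running = −1791.3600
Stage 2 [72T→72T]: ω = 1791.3600×72/72 = 1791.3600 rpm, dir flips to +; running = +1791.3600
Stage 3 [15T→33T]: ω = 1791.3600×15/33 = 814.2545 rpm, dir flips to −; running = −814.2545
Stage 4 [33T→73T]: ω = 814.2545×33/73 = 368.0877 rpm, dir flips to +; running = +368.0877
Stage 5 [73T→12T]: ω = 368.0877×73/12 = 2239.2000 rpm, dir flips to −; running = −2239.2000
Stage 6 [12T→51T]: ω = 2239.2000×12/51 = 526.8706 rpm, dir flips to +; running = +526.8706

+526.8706 rpm (same as input, |ω| = 526.8706 rpm)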